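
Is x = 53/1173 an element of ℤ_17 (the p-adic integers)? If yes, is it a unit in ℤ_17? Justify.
x ∉ ℤ_17 (v_17(x) = -1 < 0)

ℤ_17 = {x ∈ ℚ_17 : v_17(x) ≥ 0} and ℤ_17^× = {x ∈ ℤ_17 : v_17(x) = 0}. Here v_17(53/1173) = v_17(num) − v_17(den) = -1; compare against these criteria.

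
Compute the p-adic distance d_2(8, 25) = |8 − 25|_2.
d_2(8, 25) = 1

Step 1 — x − y = 8 − 25 = -17. Step 2 — v_2(-17) = 0 (factor: -17 = −(2^0 · 17); the sign does not affect v_p). Step 3 — |x − y|_2 = 2^{0} = 1.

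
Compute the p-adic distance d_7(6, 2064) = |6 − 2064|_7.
d_7(6, 2064) = 1/343

Step 1 — x − y = 6 − 2064 = -2058. Step 2 — v_7(-2058) = 3 (factor: -2058 = −(7^3 · 6); the sign does not affect v_p). Step 3 — |x − y|_7 = 7^{-3} = 1/343.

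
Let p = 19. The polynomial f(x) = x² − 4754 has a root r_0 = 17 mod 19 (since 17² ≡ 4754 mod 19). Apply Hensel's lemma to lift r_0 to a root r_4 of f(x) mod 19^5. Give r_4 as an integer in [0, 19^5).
r_4 = 2287731 (mod 2476099)

Hensel's recurrence: r_{i+1} = r_i − f(r_i)·(f′(r_i))^{-1} mod 19^{i+2}, with f′(x) = 2x. Iterate:
  r_0 = 17 (mod 19)
  r_1 = 74 (mod 361)
  r_2 = 3684 (mod 6859)
  r_3 = 72274 (mod 130321)
  r_4 = 2287731 (mod 2476099)
Final: r_4 = 2287731, and one checks f(r_4) ≡ 0 mod 19^5.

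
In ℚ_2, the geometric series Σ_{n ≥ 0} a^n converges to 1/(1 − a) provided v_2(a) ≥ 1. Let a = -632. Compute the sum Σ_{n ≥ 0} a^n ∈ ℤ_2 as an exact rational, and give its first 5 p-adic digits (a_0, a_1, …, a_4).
Σ a^n = 1/(1 − a) = 1/633;  first 5 digits = (1, 0, 0, 1, 0)

v_2(a) = 3 ≥ 1, so the series converges in ℤ_2 to 1/(1 − a) = 1/(1 − (-632)) = 1/633. Expand this rational in ℤ_2: compute digits iteratively via d_i = x_i mod 2, x_{i+1} = (x_i − d_i)/2. The first 5 digits are (1, 0, 0, 1, 0).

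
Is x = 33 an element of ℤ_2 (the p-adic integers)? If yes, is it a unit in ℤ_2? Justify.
x ∈ ℤ_2^× (unit); v_2(x) = 0

ℤ_2 = {x ∈ ℚ_2 : v_2(x) ≥ 0} and ℤ_2^× = {x ∈ ℤ_2 : v_2(x) = 0}. Here v_2(33) = v_2(num) − v_2(den) = 0; compare against these criteria.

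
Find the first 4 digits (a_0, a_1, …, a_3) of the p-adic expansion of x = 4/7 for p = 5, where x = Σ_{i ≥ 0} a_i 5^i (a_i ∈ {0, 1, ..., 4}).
(a_0, …, a_3) = (2, 4, 2, 3)

v_5(4/7) = 0 (numerator and denominator both coprime to 5), so x ∈ ℤ_5^×. Compute digits iteratively via a_i = x_i mod 5, x_{i+1} = (x_i − a_i)/5, with x_0 = x:
  x_0 = 4/7;  a_0 = 2;  x_1 = (x_0 − 2)/5 = -2/7
  x_1 = -2/7;  a_1 = 4;  x_2 = (x_1 − 4)/5 = -6/7
  x_2 = -6/7;  a_2 = 2;  x_3 = (x_2 − 2)/5 = -4/7
  x_3 = -4/7;  a_3 = 3;  x_4 = (x_3 − 3)/5 = -5/7
Digits: (2, 4, 2, 3).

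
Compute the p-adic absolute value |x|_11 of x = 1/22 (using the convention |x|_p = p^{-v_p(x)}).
|1/22|_11 = 11

Step 1 — compute v_11(x) by factoring powers of 11 out of the numerator and denominator: v_11(1/22) = -1. Step 2 — apply |x|_p = p^{-v_p(x)} = 11^{1} = 11.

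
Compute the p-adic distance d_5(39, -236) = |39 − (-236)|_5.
d_5(39, -236) = 1/25

Step 1 — x − y = 39 − (-236) = 275. Step 2 — v_5(275) = 2 (factor: 275 = (5^2 · 11); the sign does not affect v_p). Step 3 — |x − y|_5 = 5^{-2} = 1/25.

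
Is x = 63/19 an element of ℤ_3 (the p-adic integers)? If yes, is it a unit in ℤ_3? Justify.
x ∈ ℤ_3 but not a unit; v_3(x) = 2 > 0

ℤ_3 = {x ∈ ℚ_3 : v_3(x) ≥ 0} and ℤ_3^× = {x ∈ ℤ_3 : v_3(x) = 0}. Here v_3(63/19) = v_3(num) − v_3(den) = 2; compare against these criteria.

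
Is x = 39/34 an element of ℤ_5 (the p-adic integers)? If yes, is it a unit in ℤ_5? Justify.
x ∈ ℤ_5^× (unit); v_5(x) = 0

ℤ_5 = {x ∈ ℚ_5 : v_5(x) ≥ 0} and ℤ_5^× = {x ∈ ℤ_5 : v_5(x) = 0}. Here v_5(39/34) = v_5(num) − v_5(den) = 0; compare against these criteria.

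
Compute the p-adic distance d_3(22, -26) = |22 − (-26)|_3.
d_3(22, -26) = 1/3

Step 1 — x − y = 22 − (-26) = 48. Step 2 — v_3(48) = 1 (factor: 48 = (3^1 · 16); the sign does not affect v_p). Step 3 — |x − y|_3 = 3^{-1} = 1/3.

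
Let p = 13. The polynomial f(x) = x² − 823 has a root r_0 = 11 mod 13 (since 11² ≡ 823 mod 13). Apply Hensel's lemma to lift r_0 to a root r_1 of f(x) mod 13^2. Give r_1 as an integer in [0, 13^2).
r_1 = 89 (mod 169)

Hensel's recurrence: r_{i+1} = r_i − f(r_i)·(f′(r_i))^{-1} mod 13^{i+2}, with f′(x) = 2x. Iterate:
  r_0 = 11 (mod 13)
  r_1 = 89 (mod 169)
Final: r_1 = 89, and one checks f(r_1) ≡ 0 mod 13^2.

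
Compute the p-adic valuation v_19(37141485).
v_19(37141485) = 5

v_19(n) is the largest exponent k such that 19^k divides n. Factor out: 37141485 = 19^5 · 15. (Sign doesn't affect v_p.) So v_19(37141485) = 5.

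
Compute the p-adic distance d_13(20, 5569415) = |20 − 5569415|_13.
d_13(20, 5569415) = 1/371293

Step 1 — x − y = 20 − 5569415 = -5569395. Step 2 — v_13(-5569395) = 5 (factor: -5569395 = −(13^5 · 15); the sign does not affect v_p). Step 3 — |x − y|_13 = 13^{-5} = 1/371293.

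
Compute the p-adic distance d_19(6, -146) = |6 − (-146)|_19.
d_19(6, -146) = 1/19

Step 1 — x − y = 6 − (-146) = 152. Step 2 — v_19(152) = 1 (factor: 152 = (19^1 · 8); the sign does not affect v_p). Step 3 — |x − y|_19 = 19^{-1} = 1/19.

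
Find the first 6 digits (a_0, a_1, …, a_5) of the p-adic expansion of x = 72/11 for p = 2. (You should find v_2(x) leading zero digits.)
(a_0, …, a_5) = (0, 0, 0, 1, 1, 0)

v_2(72/11) = 3, so a_0 = ... = a_2 = 0. Factor out: x = 2^3 · u with u = 9/11 a unit in ℤ_2. Expand u iteratively via a_{v+i} = u_i mod 2, u_{i+1} = (u_i − a_{v+i})/2:
  u_0 = 9/11;  a_3 = 1;  u_1 = (u_0 − 1)/2 = -1/11
  u_1 = -1/11;  a_4 = 1;  u_2 = (u_1 − 1)/2 = -6/11
  u_2 = -6/11;  a_5 = 0;  u_3 = (u_2 − 0)/2 = -3/11
Digits: (0, 0, 0, 1, 1, 0).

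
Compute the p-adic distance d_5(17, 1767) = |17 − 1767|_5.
d_5(17, 1767) = 1/125

Step 1 — x − y = 17 − 1767 = -1750. Step 2 — v_5(-1750) = 3 (factor: -1750 = −(5^3 · 14); the sign does not affect v_p). Step 3 — |x − y|_5 = 5^{-3} = 1/125.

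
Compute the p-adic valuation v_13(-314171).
v_13(-314171) = 4

v_13(n) is the largest exponent k such that 13^k divides n. Factor out: -314171 = -13^4 · 11. (Sign doesn't affect v_p.) So v_13(-314171) = 4.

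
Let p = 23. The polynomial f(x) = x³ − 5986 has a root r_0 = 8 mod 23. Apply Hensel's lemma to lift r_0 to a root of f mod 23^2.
r_1 = 31 (mod 529)

Hensel: r_{i+1} = r_i − f(r_i)/f′(r_i) mod 23^{i+2}, where f′(x) = 3x². Iterate:
  r_0 = 8 (mod 23)
  r_1 = 31 (mod 529)
Final: r = 31 with f(r) ≡ 0 mod 23^2.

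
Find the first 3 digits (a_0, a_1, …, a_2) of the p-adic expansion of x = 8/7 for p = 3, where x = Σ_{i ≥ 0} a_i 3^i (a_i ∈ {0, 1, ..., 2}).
(a_0, …, a_2) = (2, 1, 0)

v_3(8/7) = 0 (numerator and denominator both coprime to 3), so x ∈ ℤ_3^×. Compute digits iteratively via a_i = x_i mod 3, x_{i+1} = (x_i − a_i)/3, with x_0 = x:
  x_0 = 8/7;  a_0 = 2;  x_1 = (x_0 − 2)/3 = -2/7
  x_1 = -2/7;  a_1 = 1;  x_2 = (x_1 − 1)/3 = -3/7
  x_2 = -3/7;  a_2 = 0;  x_3 = (x_2 − 0)/3 = -1/7
Digits: (2, 1, 0).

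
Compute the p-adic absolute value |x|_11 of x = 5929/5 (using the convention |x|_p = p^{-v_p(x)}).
|5929/5|_11 = 1/121

Step 1 — compute v_11(x) by factoring powers of 11 out of the numerator and denominator: v_11(5929/5) = 2. Step 2 — apply |x|_p = p^{-v_p(x)} = 11^{-2} = 1/121.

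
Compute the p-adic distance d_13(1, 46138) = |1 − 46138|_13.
d_13(1, 46138) = 1/2197

Step 1 — x − y = 1 − 46138 = -46137. Step 2 — v_13(-46137) = 3 (factor: -46137 = −(13^3 · 21); the sign does not affect v_p). Step 3 — |x − y|_13 = 13^{-3} = 1/2197.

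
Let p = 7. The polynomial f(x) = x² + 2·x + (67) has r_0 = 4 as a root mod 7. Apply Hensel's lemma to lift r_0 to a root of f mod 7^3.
r_2 = 284 (mod 343)

Hensel: r_{i+1} = r_i − f(r_i)·(f′(r_i))^{-1} mod 7^{i+2}, f′(x) = 2x + 2. Iterate:
  r_0 = 4 (mod 7)
  r_1 = 39 (mod 49)
  r_2 = 284 (mod 343)
Final: r = 284 satisfies f(r) ≡ 0 mod 7^3.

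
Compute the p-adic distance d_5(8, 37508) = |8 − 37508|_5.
d_5(8, 37508) = 1/3125

Step 1 — x − y = 8 − 37508 = -37500. Step 2 — v_5(-37500) = 5 (factor: -37500 = −(5^5 · 12); the sign does not affect v_p). Step 3 — |x − y|_5 = 5^{-5} = 1/3125.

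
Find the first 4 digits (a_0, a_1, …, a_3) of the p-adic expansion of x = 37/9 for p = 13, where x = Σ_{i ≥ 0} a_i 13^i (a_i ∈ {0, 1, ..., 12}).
(a_0, …, a_3) = (7, 7, 11, 2)

v_13(37/9) = 0 (numerator and denominator both coprime to 13), so x ∈ ℤ_13^×. Compute digits iteratively via a_i = x_i mod 13, x_{i+1} = (x_i − a_i)/13, with x_0 = x:
  x_0 = 37/9;  a_0 = 7;  x_1 = (x_0 − 7)/13 = -2/9
  x_1 = -2/9;  a_1 = 7;  x_2 = (x_1 − 7)/13 = -5/9
  x_2 = -5/9;  a_2 = 11;  x_3 = (x_2 − 11)/13 = -8/9
  x_3 = -8/9;  a_3 = 2;  x_4 = (x_3 − 2)/13 = -2/9
Digits: (7, 7, 11, 2).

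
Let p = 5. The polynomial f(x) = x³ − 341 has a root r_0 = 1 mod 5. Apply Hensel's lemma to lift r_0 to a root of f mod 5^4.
r_3 = 256 (mod 625)

Hensel: r_{i+1} = r_i − f(r_i)/f′(r_i) mod 5^{i+2}, where f′(x) = 3x². Iterate:
  r_0 = 1 (mod 5)
  r_1 = 6 (mod 25)
  r_2 = 6 (mod 125)
  r_3 = 256 (mod 625)
Final: r = 256 with f(r) ≡ 0 mod 5^4.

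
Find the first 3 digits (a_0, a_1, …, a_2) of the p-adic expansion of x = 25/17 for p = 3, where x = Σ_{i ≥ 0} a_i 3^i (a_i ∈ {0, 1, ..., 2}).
(a_0, …, a_2) = (2, 0, 1)

v_3(25/17) = 0 (numerator and denominator both coprime to 3), so x ∈ ℤ_3^×. Compute digits iteratively via a_i = x_i mod 3, x_{i+1} = (x_i − a_i)/3, with x_0 = x:
  x_0 = 25/17;  a_0 = 2;  x_1 = (x_0 − 2)/3 = -3/17
  x_1 = -3/17;  a_1 = 0;  x_2 = (x_1 − 0)/3 = -1/17
  x_2 = -1/17;  a_2 = 1;  x_3 = (x_2 − 1)/3 = -6/17
Digits: (2, 0, 1).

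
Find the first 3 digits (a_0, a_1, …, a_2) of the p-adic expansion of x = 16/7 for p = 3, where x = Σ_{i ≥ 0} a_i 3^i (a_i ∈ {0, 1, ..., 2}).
(a_0, …, a_2) = (1, 0, 1)

v_3(16/7) = 0 (numerator and denominator both coprime to 3), so x ∈ ℤ_3^×. Compute digits iteratively via a_i = x_i mod 3, x_{i+1} = (x_i − a_i)/3, with x_0 = x:
  x_0 = 16/7;  a_0 = 1;  x_1 = (x_0 − 1)/3 = 3/7
  x_1 = 3/7;  a_1 = 0;  x_2 = (x_1 − 0)/3 = 1/7
  x_2 = 1/7;  a_2 = 1;  x_3 = (x_2 − 1)/3 = -2/7
Digits: (1, 0, 1).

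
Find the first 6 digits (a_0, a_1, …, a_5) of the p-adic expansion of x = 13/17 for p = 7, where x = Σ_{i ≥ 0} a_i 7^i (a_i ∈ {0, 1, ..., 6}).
(a_0, …, a_5) = (2, 6, 2, 0, 2, 3)

v_7(13/17) = 0 (numerator and denominator both coprime to 7), so x ∈ ℤ_7^×. Compute digits iteratively via a_i = x_i mod 7, x_{i+1} = (x_i − a_i)/7, with x_0 = x:
  x_0 = 13/17;  a_0 = 2;  x_1 = (x_0 − 2)/7 = -3/17
  x_1 = -3/17;  a_1 = 6;  x_2 = (x_1 − 6)/7 = -15/17
  x_2 = -15/17;  a_2 = 2;  x_3 = (x_2 − 2)/7 = -7/17
  x_3 = -7/17;  a_3 = 0;  x_4 = (x_3 − 0)/7 = -1/17
  x_4 = -1/17;  a_4 = 2;  x_5 = (x_4 − 2)/7 = -5/17
  x_5 = -5/17;  a_5 = 3;  x_6 = (x_5 − 3)/7 = -8/17
Digits: (2, 6, 2, 0, 2, 3).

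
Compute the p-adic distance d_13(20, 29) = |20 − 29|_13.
d_13(20, 29) = 1

Step 1 — x − y = 20 − 29 = -9. Step 2 — v_13(-9) = 0 (factor: -9 = −(13^0 · 9); the sign does not affect v_p). Step 3 — |x − y|_13 = 13^{0} = 1.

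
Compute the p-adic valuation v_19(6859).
v_19(6859) = 3

v_19(n) is the largest exponent k such that 19^k divides n. Factor out: 6859 = 19^3 · 1. (Sign doesn't affect v_p.) So v_19(6859) = 3.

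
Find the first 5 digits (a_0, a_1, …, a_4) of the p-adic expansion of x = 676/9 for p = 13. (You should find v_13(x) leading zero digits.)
(a_0, …, a_4) = (0, 0, 12, 2, 7)

v_13(676/9) = 2, so a_0 = ... = a_1 = 0. Factor out: x = 13^2 · u with u = 4/9 a unit in ℤ_13. Expand u iteratively via a_{v+i} = u_i mod 13, u_{i+1} = (u_i − a_{v+i})/13:
  u_0 = 4/9;  a_2 = 12;  u_1 = (u_0 − 12)/13 = -8/9
  u_1 = -8/9;  a_3 = 2;  u_2 = (u_1 − 2)/13 = -2/9
  u_2 = -2/9;  a_4 = 7;  u_3 = (u_2 − 7)/13 = -5/9
Digits: (0, 0, 12, 2, 7).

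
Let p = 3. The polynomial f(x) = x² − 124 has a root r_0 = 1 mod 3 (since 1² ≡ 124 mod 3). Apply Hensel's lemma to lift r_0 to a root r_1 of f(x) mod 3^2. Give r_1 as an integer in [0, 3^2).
r_1 = 4 (mod 9)

Hensel's recurrence: r_{i+1} = r_i − f(r_i)·(f′(r_i))^{-1} mod 3^{i+2}, with f′(x) = 2x. Iterate:
  r_0 = 1 (mod 3)
  r_1 = 4 (mod 9)
Final: r_1 = 4, and one checks f(r_1) ≡ 0 mod 3^2.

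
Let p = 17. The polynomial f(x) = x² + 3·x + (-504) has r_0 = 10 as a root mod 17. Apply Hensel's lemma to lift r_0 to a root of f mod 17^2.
r_1 = 265 (mod 289)

Hensel: r_{i+1} = r_i − f(r_i)·(f′(r_i))^{-1} mod 17^{i+2}, f′(x) = 2x + 3. Iterate:
  r_0 = 10 (mod 17)
  r_1 = 265 (mod 289)
Final: r = 265 satisfies f(r) ≡ 0 mod 17^2.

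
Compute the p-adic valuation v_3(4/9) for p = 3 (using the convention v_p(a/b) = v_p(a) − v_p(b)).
v_3(4/9) = -2

Factor powers of 3 from the numerator and denominator of the reduced fraction: 4 = 3^0 · 4 and 9 = 3^2 · 1. Apply v_p(a/b) = v_p(a) − v_p(b): v_3(4/9) = 0 − 2 = -2.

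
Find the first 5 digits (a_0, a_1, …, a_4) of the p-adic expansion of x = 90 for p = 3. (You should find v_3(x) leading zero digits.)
(a_0, …, a_4) = (0, 0, 1, 0, 1)

v_3(90) = 2, so a_0 = ... = a_1 = 0. Factor out: x = 3^2 · u with u = 10 a unit in ℤ_3. Expand u iteratively via a_{v+i} = u_i mod 3, u_{i+1} = (u_i − a_{v+i})/3:
  u_0 = 10;  a_2 = 1;  u_1 = (u_0 − 1)/3 = 3
  u_1 = 3;  a_3 = 0;  u_2 = (u_1 − 0)/3 = 1
  u_2 = 1;  a_4 = 1;  u_3 = (u_2 − 1)/3 = 0
Digits: (0, 0, 1, 0, 1).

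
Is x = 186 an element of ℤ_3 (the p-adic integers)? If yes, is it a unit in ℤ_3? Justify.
x ∈ ℤ_3 but not a unit; v_3(x) = 1 > 0

ℤ_3 = {x ∈ ℚ_3 : v_3(x) ≥ 0} and ℤ_3^× = {x ∈ ℤ_3 : v_3(x) = 0}. Here v_3(186) = v_3(num) − v_3(den) = 1; compare against these criteria.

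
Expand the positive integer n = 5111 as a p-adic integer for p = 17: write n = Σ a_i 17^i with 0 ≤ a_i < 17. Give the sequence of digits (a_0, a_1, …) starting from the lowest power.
(a_0, a_1, …) = (11, 11, 0, 1)

Repeated division by 17 gives the digits low-to-high: 5111 = 11 + 11·17^1 + 1·17^3. Digit sequence: (11, 11, 0, 1).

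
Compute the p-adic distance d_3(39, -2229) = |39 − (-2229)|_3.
d_3(39, -2229) = 1/81

Step 1 — x − y = 39 − (-2229) = 2268. Step 2 — v_3(2268) = 4 (factor: 2268 = (3^4 · 28); the sign does not affect v_p). Step 3 — |x − y|_3 = 3^{-4} = 1/81.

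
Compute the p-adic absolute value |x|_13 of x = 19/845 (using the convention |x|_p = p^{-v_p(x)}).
|19/845|_13 = 169

Step 1 — compute v_13(x) by factoring powers of 13 out of the numerator and denominator: v_13(19/845) = -2. Step 2 — apply |x|_p = p^{-v_p(x)} = 13^{2} = 169.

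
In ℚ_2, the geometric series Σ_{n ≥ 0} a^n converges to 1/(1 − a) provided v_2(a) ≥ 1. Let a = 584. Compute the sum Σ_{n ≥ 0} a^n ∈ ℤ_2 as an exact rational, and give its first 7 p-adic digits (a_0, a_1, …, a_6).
Σ a^n = 1/(1 − a) = -1/583;  first 7 digits = (1, 0, 0, 1, 0, 0, 0)

v_2(a) = 3 ≥ 1, so the series converges in ℤ_2 to 1/(1 − a) = 1/(1 − 584) = -1/583. Expand this rational in ℤ_2: compute digits iteratively via d_i = x_i mod 2, x_{i+1} = (x_i − d_i)/2. The first 7 digits are (1, 0, 0, 1, 0, 0, 0).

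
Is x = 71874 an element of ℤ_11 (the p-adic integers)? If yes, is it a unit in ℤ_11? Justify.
x ∈ ℤ_11 but not a unit; v_11(x) = 3 > 0

ℤ_11 = {x ∈ ℚ_11 : v_11(x) ≥ 0} and ℤ_11^× = {x ∈ ℤ_11 : v_11(x) = 0}. Here v_11(71874) = v_11(num) − v_11(den) = 3; compare against these criteria.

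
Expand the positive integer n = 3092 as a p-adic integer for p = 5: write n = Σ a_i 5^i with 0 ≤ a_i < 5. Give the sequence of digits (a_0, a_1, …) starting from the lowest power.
(a_0, a_1, …) = (2, 3, 3, 4, 4)

Repeated division by 5 gives the digits low-to-high: 3092 = 2 + 3·5^1 + 3·5^2 + 4·5^3 + 4·5^4. Digit sequence: (2, 3, 3, 4, 4).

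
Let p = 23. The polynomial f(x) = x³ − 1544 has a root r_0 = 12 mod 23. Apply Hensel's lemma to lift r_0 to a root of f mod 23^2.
r_1 = 472 (mod 529)

Hensel: r_{i+1} = r_i − f(r_i)/f′(r_i) mod 23^{i+2}, where f′(x) = 3x². Iterate:
  r_0 = 12 (mod 23)
  r_1 = 472 (mod 529)
Final: r = 472 with f(r) ≡ 0 mod 23^2.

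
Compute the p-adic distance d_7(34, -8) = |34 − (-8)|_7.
d_7(34, -8) = 1/7

Step 1 — x − y = 34 − (-8) = 42. Step 2 — v_7(42) = 1 (factor: 42 = (7^1 · 6); the sign does not affect v_p). Step 3 — |x − y|_7 = 7^{-1} = 1/7.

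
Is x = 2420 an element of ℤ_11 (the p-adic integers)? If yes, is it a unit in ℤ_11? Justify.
x ∈ ℤ_11 but not a unit; v_11(x) = 2 > 0

ℤ_11 = {x ∈ ℚ_11 : v_11(x) ≥ 0} and ℤ_11^× = {x ∈ ℤ_11 : v_11(x) = 0}. Here v_11(2420) = v_11(num) − v_11(den) = 2; compare against these criteria.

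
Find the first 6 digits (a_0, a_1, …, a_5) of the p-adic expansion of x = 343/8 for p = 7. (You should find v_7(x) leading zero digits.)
(a_0, …, a_5) = (0, 0, 0, 1, 6, 0)

v_7(343/8) = 3, so a_0 = ... = a_2 = 0. Factor out: x = 7^3 · u with u = 1/8 a unit in ℤ_7. Expand u iteratively via a_{v+i} = u_i mod 7, u_{i+1} = (u_i − a_{v+i})/7:
  u_0 = 1/8;  a_3 = 1;  u_1 = (u_0 − 1)/7 = -1/8
  u_1 = -1/8;  a_4 = 6;  u_2 = (u_1 − 6)/7 = -7/8
  u_2 = -7/8;  a_5 = 0;  u_3 = (u_2 − 0)/7 = -1/8
Digits: (0, 0, 0, 1, 6, 0).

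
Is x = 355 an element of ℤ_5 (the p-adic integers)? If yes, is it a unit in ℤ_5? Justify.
x ∈ ℤ_5 but not a unit; v_5(x) = 1 > 0

ℤ_5 = {x ∈ ℚ_5 : v_5(x) ≥ 0} and ℤ_5^× = {x ∈ ℤ_5 : v_5(x) = 0}. Here v_5(355) = v_5(num) − v_5(den) = 1; compare against these criteria.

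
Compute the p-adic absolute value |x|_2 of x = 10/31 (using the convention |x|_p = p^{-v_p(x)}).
|10/31|_2 = 1/2

Step 1 — compute v_2(x) by factoring powers of 2 out of the numerator and denominator: v_2(10/31) = 1. Step 2 — apply |x|_p = p^{-v_p(x)} = 2^{-1} = 1/2.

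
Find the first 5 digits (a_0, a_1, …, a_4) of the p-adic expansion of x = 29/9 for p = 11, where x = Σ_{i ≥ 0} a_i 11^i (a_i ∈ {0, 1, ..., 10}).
(a_0, …, a_4) = (2, 5, 2, 1, 6)

v_11(29/9) = 0 (numerator and denominator both coprime to 11), so x ∈ ℤ_11^×. Compute digits iteratively via a_i = x_i mod 11, x_{i+1} = (x_i − a_i)/11, with x_0 = x:
  x_0 = 29/9;  a_0 = 2;  x_1 = (x_0 − 2)/11 = 1/9
  x_1 = 1/9;  a_1 = 5;  x_2 = (x_1 − 5)/11 = -4/9
  x_2 = -4/9;  a_2 = 2;  x_3 = (x_2 − 2)/11 = -2/9
  x_3 = -2/9;  a_3 = 1;  x_4 = (x_3 − 1)/11 = -1/9
  x_4 = -1/9;  a_4 = 6;  x_5 = (x_4 − 6)/11 = -5/9
Digits: (2, 5, 2, 1, 6).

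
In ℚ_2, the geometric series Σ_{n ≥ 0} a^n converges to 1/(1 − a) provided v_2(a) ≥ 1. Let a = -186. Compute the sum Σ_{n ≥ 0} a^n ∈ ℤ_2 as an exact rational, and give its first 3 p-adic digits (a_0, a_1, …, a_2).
Σ a^n = 1/(1 − a) = 1/187;  first 3 digits = (1, 1, 0)

v_2(a) = 1 ≥ 1, so the series converges in ℤ_2 to 1/(1 − a) = 1/(1 − (-186)) = 1/187. Expand this rational in ℤ_2: compute digits iteratively via d_i = x_i mod 2, x_{i+1} = (x_i − d_i)/2. The first 3 digits are (1, 1, 0).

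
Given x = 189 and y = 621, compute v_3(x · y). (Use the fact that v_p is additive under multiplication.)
v_3(117369) = 6

v_p(x) = 3 (factor: 189 = 3^3 · 7); v_p(y) = 3 (factor: 621 = 3^3 · 23). Additivity: v_p(xy) = v_p(x) + v_p(y) = 3 + 3 = 6. (Direct check: xy = 117369 = 3^6 · (161).)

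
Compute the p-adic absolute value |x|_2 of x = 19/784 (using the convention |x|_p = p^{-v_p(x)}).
|19/784|_2 = 16

Step 1 — compute v_2(x) by factoring powers of 2 out of the numerator and denominator: v_2(19/784) = -4. Step 2 — apply |x|_p = p^{-v_p(x)} = 2^{4} = 16.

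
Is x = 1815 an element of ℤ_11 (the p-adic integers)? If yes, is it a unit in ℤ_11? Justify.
x ∈ ℤ_11 but not a unit; v_11(x) = 2 > 0

ℤ_11 = {x ∈ ℚ_11 : v_11(x) ≥ 0} and ℤ_11^× = {x ∈ ℤ_11 : v_11(x) = 0}. Here v_11(1815) = v_11(num) − v_11(den) = 2; compare against these criteria.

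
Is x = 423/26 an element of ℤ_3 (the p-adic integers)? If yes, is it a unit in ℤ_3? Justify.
x ∈ ℤ_3 but not a unit; v_3(x) = 2 > 0

ℤ_3 = {x ∈ ℚ_3 : v_3(x) ≥ 0} and ℤ_3^× = {x ∈ ℤ_3 : v_3(x) = 0}. Here v_3(423/26) = v_3(num) − v_3(den) = 2; compare against these criteria.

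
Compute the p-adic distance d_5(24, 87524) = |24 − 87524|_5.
d_5(24, 87524) = 1/3125

Step 1 — x − y = 24 − 87524 = -87500. Step 2 — v_5(-87500) = 5 (factor: -87500 = −(5^5 · 28); the sign does not affect v_p). Step 3 — |x − y|_5 = 5^{-5} = 1/3125.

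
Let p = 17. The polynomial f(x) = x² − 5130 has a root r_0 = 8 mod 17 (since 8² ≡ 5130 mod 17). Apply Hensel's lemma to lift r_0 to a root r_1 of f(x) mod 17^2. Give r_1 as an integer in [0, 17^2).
r_1 = 144 (mod 289)

Hensel's recurrence: r_{i+1} = r_i − f(r_i)·(f′(r_i))^{-1} mod 17^{i+2}, with f′(x) = 2x. Iterate:
  r_0 = 8 (mod 17)
  r_1 = 144 (mod 289)
Final: r_1 = 144, and one checks f(r_1) ≡ 0 mod 17^2.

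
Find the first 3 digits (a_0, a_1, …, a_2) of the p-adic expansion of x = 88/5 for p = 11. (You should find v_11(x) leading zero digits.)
(a_0, …, a_2) = (0, 6, 4)

v_11(88/5) = 1, so a_0 = ... = a_0 = 0. Factor out: x = 11^1 · u with u = 8/5 a unit in ℤ_11. Expand u iteratively via a_{v+i} = u_i mod 11, u_{i+1} = (u_i − a_{v+i})/11:
  u_0 = 8/5;  a_1 = 6;  u_1 = (u_0 − 6)/11 = -2/5
  u_1 = -2/5;  a_2 = 4;  u_2 = (u_1 − 4)/11 = -2/5
Digits: (0, 6, 4).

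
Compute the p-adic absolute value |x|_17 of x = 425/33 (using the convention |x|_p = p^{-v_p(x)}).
|425/33|_17 = 1/17

Step 1 — compute v_17(x) by factoring powers of 17 out of the numerator and denominator: v_17(425/33) = 1. Step 2 — apply |x|_p = p^{-v_p(x)} = 17^{-1} = 1/17.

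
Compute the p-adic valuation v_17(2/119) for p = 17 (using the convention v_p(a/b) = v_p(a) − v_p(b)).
v_17(2/119) = -1

Factor powers of 17 from the numerator and denominator of the reduced fraction: 2 = 17^0 · 2 and 119 = 17^1 · 7. Apply v_p(a/b) = v_p(a) − v_p(b): v_17(2/119) = 0 − 1 = -1.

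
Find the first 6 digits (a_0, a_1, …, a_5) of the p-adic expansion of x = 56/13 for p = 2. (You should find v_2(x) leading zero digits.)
(a_0, …, a_5) = (0, 0, 0, 1, 1, 0)

v_2(56/13) = 3, so a_0 = ... = a_2 = 0. Factor out: x = 2^3 · u with u = 7/13 a unit in ℤ_2. Expand u iteratively via a_{v+i} = u_i mod 2, u_{i+1} = (u_i − a_{v+i})/2:
  u_0 = 7/13;  a_3 = 1;  u_1 = (u_0 − 1)/2 = -3/13
  u_1 = -3/13;  a_4 = 1;  u_2 = (u_1 − 1)/2 = -8/13
  u_2 = -8/13;  a_5 = 0;  u_3 = (u_2 − 0)/2 = -4/13
Digits: (0, 0, 0, 1, 1, 0).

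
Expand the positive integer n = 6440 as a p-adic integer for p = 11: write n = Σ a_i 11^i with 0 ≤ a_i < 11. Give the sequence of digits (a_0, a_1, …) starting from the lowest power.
(a_0, a_1, …) = (5, 2, 9, 4)

Repeated division by 11 gives the digits low-to-high: 6440 = 5 + 2·11^1 + 9·11^2 + 4·11^3. Digit sequence: (5, 2, 9, 4).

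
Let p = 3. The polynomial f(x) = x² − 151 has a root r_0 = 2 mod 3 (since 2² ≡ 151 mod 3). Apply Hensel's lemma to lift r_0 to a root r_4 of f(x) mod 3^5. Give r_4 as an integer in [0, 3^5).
r_4 = 131 (mod 243)

Hensel's recurrence: r_{i+1} = r_i − f(r_i)·(f′(r_i))^{-1} mod 3^{i+2}, with f′(x) = 2x. Iterate:
  r_0 = 2 (mod 3)
  r_1 = 5 (mod 9)
  r_2 = 23 (mod 27)
  r_3 = 50 (mod 81)
  r_4 = 131 (mod 243)
Final: r_4 = 131, and one checks f(r_4) ≡ 0 mod 3^5.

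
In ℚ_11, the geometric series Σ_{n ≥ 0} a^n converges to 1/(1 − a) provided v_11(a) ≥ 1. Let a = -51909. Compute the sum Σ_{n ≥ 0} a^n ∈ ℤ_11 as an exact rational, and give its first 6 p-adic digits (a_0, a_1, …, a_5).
Σ a^n = 1/(1 − a) = 1/51910;  first 6 digits = (1, 0, 0, 5, 7, 10)

v_11(a) = 3 ≥ 1, so the series converges in ℤ_11 to 1/(1 − a) = 1/(1 − (-51909)) = 1/51910. Expand this rational in ℤ_11: compute digits iteratively via d_i = x_i mod 11, x_{i+1} = (x_i − d_i)/11. The first 6 digits are (1, 0, 0, 5, 7, 10).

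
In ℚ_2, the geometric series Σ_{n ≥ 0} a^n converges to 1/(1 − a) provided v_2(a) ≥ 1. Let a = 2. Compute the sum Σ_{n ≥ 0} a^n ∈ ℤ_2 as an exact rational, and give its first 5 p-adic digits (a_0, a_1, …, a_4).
Σ a^n = 1/(1 − a) = -1;  first 5 digits = (1, 1, 1, 1, 1)

v_2(a) = 1 ≥ 1, so the series converges in ℤ_2 to 1/(1 − a) = 1/(1 − 2) = -1. Expand this rational in ℤ_2: compute digits iteratively via d_i = x_i mod 2, x_{i+1} = (x_i − d_i)/2. The first 5 digits are (1, 1, 1, 1, 1).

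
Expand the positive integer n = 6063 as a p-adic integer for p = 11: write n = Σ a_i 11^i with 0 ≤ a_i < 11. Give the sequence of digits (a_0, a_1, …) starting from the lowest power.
(a_0, a_1, …) = (2, 1, 6, 4)

Repeated division by 11 gives the digits low-to-high: 6063 = 2 + 1·11^1 + 6·11^2 + 4·11^3. Digit sequence: (2, 1, 6, 4).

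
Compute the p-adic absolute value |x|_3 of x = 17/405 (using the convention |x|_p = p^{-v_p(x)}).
|17/405|_3 = 81

Step 1 — compute v_3(x) by factoring powers of 3 out of the numerator and denominator: v_3(17/405) = -4. Step 2 — apply |x|_p = p^{-v_p(x)} = 3^{4} = 81.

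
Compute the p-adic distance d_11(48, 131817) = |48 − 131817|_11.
d_11(48, 131817) = 1/14641

Step 1 — x − y = 48 − 131817 = -131769. Step 2 — v_11(-131769) = 4 (factor: -131769 = −(11^4 · 9); the sign does not affect v_p). Step 3 — |x − y|_11 = 11^{-4} = 1/14641.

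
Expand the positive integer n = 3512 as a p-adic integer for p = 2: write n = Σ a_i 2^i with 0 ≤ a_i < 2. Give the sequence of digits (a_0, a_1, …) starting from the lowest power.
(a_0, a_1, …) = (0, 0, 0, 1, 1, 1, 0, 1, 1, 0, 1, 1)

Repeated division by 2 gives the digits low-to-high: 3512 = 1·2^3 + 1·2^4 + 1·2^5 + 1·2^7 + 1·2^8 + 1·2^10 + 1·2^11. Digit sequence: (0, 0, 0, 1, 1, 1, 0, 1, 1, 0, 1, 1).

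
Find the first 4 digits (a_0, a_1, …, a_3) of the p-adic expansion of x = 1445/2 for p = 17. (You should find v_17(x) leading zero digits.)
(a_0, …, a_3) = (0, 0, 11, 8)

v_17(1445/2) = 2, so a_0 = ... = a_1 = 0. Factor out: x = 17^2 · u with u = 5/2 a unit in ℤ_17. Expand u iteratively via a_{v+i} = u_i mod 17, u_{i+1} = (u_i − a_{v+i})/17:
  u_0 = 5/2;  a_2 = 11;  u_1 = (u_0 − 11)/17 = -1/2
  u_1 = -1/2;  a_3 = 8;  u_2 = (u_1 − 8)/17 = -1/2
Digits: (0, 0, 11, 8).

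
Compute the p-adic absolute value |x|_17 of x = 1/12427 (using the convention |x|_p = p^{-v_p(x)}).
|1/12427|_17 = 289

Step 1 — compute v_17(x) by factoring powers of 17 out of the numerator and denominator: v_17(1/12427) = -2. Step 2 — apply |x|_p = p^{-v_p(x)} = 17^{2} = 289.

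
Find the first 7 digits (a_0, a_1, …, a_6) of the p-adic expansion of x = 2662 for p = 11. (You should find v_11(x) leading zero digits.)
(a_0, …, a_6) = (0, 0, 0, 2, 0, 0, 0)

v_11(2662) = 3, so a_0 = ... = a_2 = 0. Factor out: x = 11^3 · u with u = 2 a unit in ℤ_11. Expand u iteratively via a_{v+i} = u_i mod 11, u_{i+1} = (u_i − a_{v+i})/11:
  u_0 = 2;  a_3 = 2;  u_1 = (u_0 − 2)/11 = 0
  u_1 = 0;  a_4 = 0;  u_2 = (u_1 − 0)/11 = 0
  u_2 = 0;  a_5 = 0;  u_3 = (u_2 − 0)/11 = 0
  u_3 = 0;  a_6 = 0;  u_4 = (u_3 − 0)/11 = 0
Digits: (0, 0, 0, 2, 0, 0, 0).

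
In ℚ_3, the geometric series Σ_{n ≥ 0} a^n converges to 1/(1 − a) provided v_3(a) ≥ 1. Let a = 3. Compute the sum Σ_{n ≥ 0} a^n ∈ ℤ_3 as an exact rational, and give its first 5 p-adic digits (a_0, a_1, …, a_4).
Σ a^n = 1/(1 − a) = -1/2;  first 5 digits = (1, 1, 1, 1, 1)

v_3(a) = 1 ≥ 1, so the series converges in ℤ_3 to 1/(1 − a) = 1/(1 − 3) = -1/2. Expand this rational in ℤ_3: compute digits iteratively via d_i = x_i mod 3, x_{i+1} = (x_i − d_i)/3. The first 5 digits are (1, 1, 1, 1, 1).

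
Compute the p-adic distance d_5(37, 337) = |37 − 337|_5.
d_5(37, 337) = 1/25

Step 1 — x − y = 37 − 337 = -300. Step 2 — v_5(-300) = 2 (factor: -300 = −(5^2 · 12); the sign does not affect v_p). Step 3 — |x − y|_5 = 5^{-2} = 1/25.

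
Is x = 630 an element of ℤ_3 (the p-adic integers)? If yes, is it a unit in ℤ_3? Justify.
x ∈ ℤ_3 but not a unit; v_3(x) = 2 > 0

ℤ_3 = {x ∈ ℚ_3 : v_3(x) ≥ 0} and ℤ_3^× = {x ∈ ℤ_3 : v_3(x) = 0}. Here v_3(630) = v_3(num) − v_3(den) = 2; compare against these criteria.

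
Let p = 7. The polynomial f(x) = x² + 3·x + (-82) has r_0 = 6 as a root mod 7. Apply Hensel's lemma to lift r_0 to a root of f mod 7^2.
r_1 = 34 (mod 49)

Hensel: r_{i+1} = r_i − f(r_i)·(f′(r_i))^{-1} mod 7^{i+2}, f′(x) = 2x + 3. Iterate:
  r_0 = 6 (mod 7)
  r_1 = 34 (mod 49)
Final: r = 34 satisfies f(r) ≡ 0 mod 7^2.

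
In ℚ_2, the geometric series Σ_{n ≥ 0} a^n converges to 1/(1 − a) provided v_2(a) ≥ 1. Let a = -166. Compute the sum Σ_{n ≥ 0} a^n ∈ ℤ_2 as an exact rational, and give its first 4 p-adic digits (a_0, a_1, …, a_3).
Σ a^n = 1/(1 − a) = 1/167;  first 4 digits = (1, 1, 1, 0)

v_2(a) = 1 ≥ 1, so the series converges in ℤ_2 to 1/(1 − a) = 1/(1 − (-166)) = 1/167. Expand this rational in ℤ_2: compute digits iteratively via d_i = x_i mod 2, x_{i+1} = (x_i − d_i)/2. The first 4 digits are (1, 1, 1, 0).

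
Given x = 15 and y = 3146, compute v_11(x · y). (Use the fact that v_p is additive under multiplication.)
v_11(47190) = 2

v_p(x) = 0 (factor: 15 = 11^0 · 15); v_p(y) = 2 (factor: 3146 = 11^2 · 26). Additivity: v_p(xy) = v_p(x) + v_p(y) = 0 + 2 = 2. (Direct check: xy = 47190 = 11^2 · (390).)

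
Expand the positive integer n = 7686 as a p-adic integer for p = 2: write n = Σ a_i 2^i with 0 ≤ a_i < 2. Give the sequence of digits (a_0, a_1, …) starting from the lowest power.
(a_0, a_1, …) = (0, 1, 1, 0, 0, 0, 0, 0, 0, 1, 1, 1, 1)

Repeated division by 2 gives the digits low-to-high: 7686 = 1·2^1 + 1·2^2 + 1·2^9 + 1·2^10 + 1·2^11 + 1·2^12. Digit sequence: (0, 1, 1, 0, 0, 0, 0, 0, 0, 1, 1, 1, 1).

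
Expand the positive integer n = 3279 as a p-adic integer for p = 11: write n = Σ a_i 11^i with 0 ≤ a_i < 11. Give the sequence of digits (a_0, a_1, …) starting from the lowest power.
(a_0, a_1, …) = (1, 1, 5, 2)

Repeated division by 11 gives the digits low-to-high: 3279 = 1 + 1·11^1 + 5·11^2 + 2·11^3. Digit sequence: (1, 1, 5, 2).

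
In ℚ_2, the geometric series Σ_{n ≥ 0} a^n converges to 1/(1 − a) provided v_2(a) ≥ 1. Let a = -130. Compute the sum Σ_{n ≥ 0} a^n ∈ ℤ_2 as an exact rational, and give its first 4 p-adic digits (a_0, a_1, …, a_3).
Σ a^n = 1/(1 − a) = 1/131;  first 4 digits = (1, 1, 0, 1)

v_2(a) = 1 ≥ 1, so the series converges in ℤ_2 to 1/(1 − a) = 1/(1 − (-130)) = 1/131. Expand this rational in ℤ_2: compute digits iteratively via d_i = x_i mod 2, x_{i+1} = (x_i − d_i)/2. The first 4 digits are (1, 1, 0, 1).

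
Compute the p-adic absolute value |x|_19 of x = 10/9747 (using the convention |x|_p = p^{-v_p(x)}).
|10/9747|_19 = 361

Step 1 — compute v_19(x) by factoring powers of 19 out of the numerator and denominator: v_19(10/9747) = -2. Step 2 — apply |x|_p = p^{-v_p(x)} = 19^{2} = 361.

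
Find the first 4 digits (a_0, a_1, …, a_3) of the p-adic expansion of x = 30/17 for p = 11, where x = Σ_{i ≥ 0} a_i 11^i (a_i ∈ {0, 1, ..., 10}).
(a_0, …, a_3) = (5, 1, 7, 0)

v_11(30/17) = 0 (numerator and denominator both coprime to 11), so x ∈ ℤ_11^×. Compute digits iteratively via a_i = x_i mod 11, x_{i+1} = (x_i − a_i)/11, with x_0 = x:
  x_0 = 30/17;  a_0 = 5;  x_1 = (x_0 − 5)/11 = -5/17
  x_1 = -5/17;  a_1 = 1;  x_2 = (x_1 − 1)/11 = -2/17
  x_2 = -2/17;  a_2 = 7;  x_3 = (x_2 − 7)/11 = -11/17
  x_3 = -11/17;  a_3 = 0;  x_4 = (x_3 − 0)/11 = -1/17
Digits: (5, 1, 7, 0).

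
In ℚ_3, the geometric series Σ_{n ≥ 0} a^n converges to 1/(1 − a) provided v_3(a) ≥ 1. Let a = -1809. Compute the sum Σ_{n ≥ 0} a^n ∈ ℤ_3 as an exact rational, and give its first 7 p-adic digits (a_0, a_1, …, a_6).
Σ a^n = 1/(1 − a) = 1/1810;  first 7 digits = (1, 0, 0, 2, 1, 1, 1)

v_3(a) = 3 ≥ 1, so the series converges in ℤ_3 to 1/(1 − a) = 1/(1 − (-1809)) = 1/1810. Expand this rational in ℤ_3: compute digits iteratively via d_i = x_i mod 3, x_{i+1} = (x_i − d_i)/3. The first 7 digits are (1, 0, 0, 2, 1, 1, 1).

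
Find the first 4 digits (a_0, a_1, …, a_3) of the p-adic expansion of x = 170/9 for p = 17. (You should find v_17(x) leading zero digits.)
(a_0, …, a_3) = (0, 3, 15, 1)

v_17(170/9) = 1, so a_0 = ... = a_0 = 0. Factor out: x = 17^1 · u with u = 10/9 a unit in ℤ_17. Expand u iteratively via a_{v+i} = u_i mod 17, u_{i+1} = (u_i − a_{v+i})/17:
  u_0 = 10/9;  a_1 = 3;  u_1 = (u_0 − 3)/17 = -1/9
  u_1 = -1/9;  a_2 = 15;  u_2 = (u_1 − 15)/17 = -8/9
  u_2 = -8/9;  a_3 = 1;  u_3 = (u_2 − 1)/17 = -1/9
Digits: (0, 3, 15, 1).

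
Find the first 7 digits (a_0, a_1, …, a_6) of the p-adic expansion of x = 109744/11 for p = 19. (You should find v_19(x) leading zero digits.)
(a_0, …, a_6) = (0, 0, 0, 17, 13, 1, 12)

v_19(109744/11) = 3, so a_0 = ... = a_2 = 0. Factor out: x = 19^3 · u with u = 16/11 a unit in ℤ_19. Expand u iteratively via a_{v+i} = u_i mod 19, u_{i+1} = (u_i − a_{v+i})/19:
  u_0 = 16/11;  a_3 = 17;  u_1 = (u_0 − 17)/19 = -9/11
  u_1 = -9/11;  a_4 = 13;  u_2 = (u_1 − 13)/19 = -8/11
  u_2 = -8/11;  a_5 = 1;  u_3 = (u_2 − 1)/19 = -1/11
  u_3 = -1/11;  a_6 = 12;  u_4 = (u_3 − 12)/19 = -7/11
Digits: (0, 0, 0, 17, 13, 1, 12).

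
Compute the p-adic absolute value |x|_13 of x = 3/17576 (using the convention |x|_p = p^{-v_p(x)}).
|3/17576|_13 = 2197

Step 1 — compute v_13(x) by factoring powers of 13 out of the numerator and denominator: v_13(3/17576) = -3. Step 2 — apply |x|_p = p^{-v_p(x)} = 13^{3} = 2197.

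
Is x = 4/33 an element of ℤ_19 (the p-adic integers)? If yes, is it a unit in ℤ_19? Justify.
x ∈ ℤ_19^× (unit); v_19(x) = 0

ℤ_19 = {x ∈ ℚ_19 : v_19(x) ≥ 0} and ℤ_19^× = {x ∈ ℤ_19 : v_19(x) = 0}. Here v_19(4/33) = v_19(num) − v_19(den) = 0; compare against these criteria.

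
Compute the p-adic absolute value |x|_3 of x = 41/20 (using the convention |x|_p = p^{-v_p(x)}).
|41/20|_3 = 1

Step 1 — compute v_3(x) by factoring powers of 3 out of the numerator and denominator: v_3(41/20) = 0. Step 2 — apply |x|_p = p^{-v_p(x)} = 3^{0} = 1.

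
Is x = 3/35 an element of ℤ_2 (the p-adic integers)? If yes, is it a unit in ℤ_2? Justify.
x ∈ ℤ_2^× (unit); v_2(x) = 0

ℤ_2 = {x ∈ ℚ_2 : v_2(x) ≥ 0} and ℤ_2^× = {x ∈ ℤ_2 : v_2(x) = 0}. Here v_2(3/35) = v_2(num) − v_2(den) = 0; compare against these criteria.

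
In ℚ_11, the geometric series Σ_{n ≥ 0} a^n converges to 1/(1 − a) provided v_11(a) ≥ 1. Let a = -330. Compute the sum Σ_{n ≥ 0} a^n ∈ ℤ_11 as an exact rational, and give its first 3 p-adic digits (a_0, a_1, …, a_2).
Σ a^n = 1/(1 − a) = 1/331;  first 3 digits = (1, 3, 6)

v_11(a) = 1 ≥ 1, so the series converges in ℤ_11 to 1/(1 − a) = 1/(1 − (-330)) = 1/331. Expand this rational in ℤ_11: compute digits iteratively via d_i = x_i mod 11, x_{i+1} = (x_i − d_i)/11. The first 3 digits are (1, 3, 6).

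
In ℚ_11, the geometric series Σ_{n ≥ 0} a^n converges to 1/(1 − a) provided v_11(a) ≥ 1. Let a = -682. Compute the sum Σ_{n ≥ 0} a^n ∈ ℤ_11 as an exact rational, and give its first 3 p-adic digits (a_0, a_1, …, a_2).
Σ a^n = 1/(1 − a) = 1/683;  first 3 digits = (1, 4, 10)

v_11(a) = 1 ≥ 1, so the series converges in ℤ_11 to 1/(1 − a) = 1/(1 − (-682)) = 1/683. Expand this rational in ℤ_11: compute digits iteratively via d_i = x_i mod 11, x_{i+1} = (x_i − d_i)/11. The first 3 digits are (1, 4, 10).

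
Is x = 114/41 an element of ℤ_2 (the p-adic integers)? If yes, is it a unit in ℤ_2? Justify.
x ∈ ℤ_2 but not a unit; v_2(x) = 1 > 0

ℤ_2 = {x ∈ ℚ_2 : v_2(x) ≥ 0} and ℤ_2^× = {x ∈ ℤ_2 : v_2(x) = 0}. Here v_2(114/41) = v_2(num) − v_2(den) = 1; compare against these criteria.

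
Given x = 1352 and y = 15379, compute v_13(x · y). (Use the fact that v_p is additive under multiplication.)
v_13(20792408) = 5

v_p(x) = 2 (factor: 1352 = 13^2 · 8); v_p(y) = 3 (factor: 15379 = 13^3 · 7). Additivity: v_p(xy) = v_p(x) + v_p(y) = 2 + 3 = 5. (Direct check: xy = 20792408 = 13^5 · (56).)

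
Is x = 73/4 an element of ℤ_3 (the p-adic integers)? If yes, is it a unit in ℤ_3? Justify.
x ∈ ℤ_3^× (unit); v_3(x) = 0

ℤ_3 = {x ∈ ℚ_3 : v_3(x) ≥ 0} and ℤ_3^× = {x ∈ ℤ_3 : v_3(x) = 0}. Here v_3(73/4) = v_3(num) − v_3(den) = 0; compare against these criteria.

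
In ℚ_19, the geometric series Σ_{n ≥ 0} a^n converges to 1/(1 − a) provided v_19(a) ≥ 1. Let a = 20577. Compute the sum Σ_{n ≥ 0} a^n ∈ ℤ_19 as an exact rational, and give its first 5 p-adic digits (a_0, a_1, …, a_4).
Σ a^n = 1/(1 − a) = -1/20576;  first 5 digits = (1, 0, 0, 3, 0)

v_19(a) = 3 ≥ 1, so the series converges in ℤ_19 to 1/(1 − a) = 1/(1 − 20577) = -1/20576. Expand this rational in ℤ_19: compute digits iteratively via d_i = x_i mod 19, x_{i+1} = (x_i − d_i)/19. The first 5 digits are (1, 0, 0, 3, 0).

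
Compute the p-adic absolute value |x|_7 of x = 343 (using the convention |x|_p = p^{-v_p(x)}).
|343|_7 = 1/343

Step 1 — compute v_7(x) by factoring powers of 7 out of the numerator and denominator: v_7(343) = 3. Step 2 — apply |x|_p = p^{-v_p(x)} = 7^{-3} = 1/343.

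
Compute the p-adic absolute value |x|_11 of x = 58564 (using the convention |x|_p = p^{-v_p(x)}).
|58564|_11 = 1/14641

Step 1 — compute v_11(x) by factoring powers of 11 out of the numerator and denominator: v_11(58564) = 4. Step 2 — apply |x|_p = p^{-v_p(x)} = 11^{-4} = 1/14641.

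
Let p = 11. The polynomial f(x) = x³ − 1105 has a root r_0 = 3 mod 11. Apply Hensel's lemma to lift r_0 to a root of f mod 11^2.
r_1 = 25 (mod 121)

Hensel: r_{i+1} = r_i − f(r_i)/f′(r_i) mod 11^{i+2}, where f′(x) = 3x². Iterate:
  r_0 = 3 (mod 11)
  r_1 = 25 (mod 121)
Final: r = 25 with f(r) ≡ 0 mod 11^2.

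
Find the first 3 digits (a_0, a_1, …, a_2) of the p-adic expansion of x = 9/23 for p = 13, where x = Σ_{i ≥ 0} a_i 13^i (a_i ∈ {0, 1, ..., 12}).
(a_0, …, a_2) = (10, 10, 2)

v_13(9/23) = 0 (numerator and denominator both coprime to 13), so x ∈ ℤ_13^×. Compute digits iteratively via a_i = x_i mod 13, x_{i+1} = (x_i − a_i)/13, with x_0 = x:
  x_0 = 9/23;  a_0 = 10;  x_1 = (x_0 − 10)/13 = -17/23
  x_1 = -17/23;  a_1 = 10;  x_2 = (x_1 − 10)/13 = -19/23
  x_2 = -19/23;  a_2 = 2;  x_3 = (x_2 − 2)/13 = -5/23
Digits: (10, 10, 2).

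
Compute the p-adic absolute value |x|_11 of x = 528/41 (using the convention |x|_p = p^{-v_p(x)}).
|528/41|_11 = 1/11

Step 1 — compute v_11(x) by factoring powers of 11 out of the numerator and denominator: v_11(528/41) = 1. Step 2 — apply |x|_p = p^{-v_p(x)} = 11^{-1} = 1/11.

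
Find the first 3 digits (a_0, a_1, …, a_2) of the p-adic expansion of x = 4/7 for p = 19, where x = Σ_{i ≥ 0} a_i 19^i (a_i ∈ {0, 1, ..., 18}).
(a_0, …, a_2) = (6, 16, 10)

v_19(4/7) = 0 (numerator and denominator both coprime to 19), so x ∈ ℤ_19^×. Compute digits iteratively via a_i = x_i mod 19, x_{i+1} = (x_i − a_i)/19, with x_0 = x:
  x_0 = 4/7;  a_0 = 6;  x_1 = (x_0 − 6)/19 = -2/7
  x_1 = -2/7;  a_1 = 16;  x_2 = (x_1 − 16)/19 = -6/7
  x_2 = -6/7;  a_2 = 10;  x_3 = (x_2 − 10)/19 = -4/7
Digits: (6, 16, 10).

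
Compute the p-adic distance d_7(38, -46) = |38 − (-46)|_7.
d_7(38, -46) = 1/7

Step 1 — x − y = 38 − (-46) = 84. Step 2 — v_7(84) = 1 (factor: 84 = (7^1 · 12); the sign does not affect v_p). Step 3 — |x − y|_7 = 7^{-1} = 1/7.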